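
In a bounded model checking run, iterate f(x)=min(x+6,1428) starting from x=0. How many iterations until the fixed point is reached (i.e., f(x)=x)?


Step 1: x=0, cap=1428, increment=6
Step 2: x grows by 6 each step until capped at 1428; fixed point is x=1428
Step 3: iterations = ceil(1428/6) = 238

238


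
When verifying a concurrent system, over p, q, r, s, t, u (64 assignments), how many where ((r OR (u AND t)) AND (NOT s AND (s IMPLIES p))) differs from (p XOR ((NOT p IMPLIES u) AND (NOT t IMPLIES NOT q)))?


F1 = ((r OR (u AND t)) AND (NOT s AND (s IMPLIES p)))
F2 = (p XOR ((NOT p IMPLIES u) AND (NOT t IMPLIES NOT q)))
Evaluate both on each of 64 rows (bits = p,q,r,s,t,u):
  row 0 [000000]: F1=0 F2=0 -> 0
  row 1 [000001]: F1=0 F2=1 (differ) -> 1
  row 2 [000010]: F1=0 F2=0 -> 0
  row 3 [000011]: F1=1 F2=1 -> 0
  row 4 [000100]: F1=0 F2=0 -> 0
  (every remaining row is evaluated the same way; all 64 results are listed next)
Full result column, 8 rows per line (p,q,r fixed per line; s,t,u runs 000..111 left to right):
  rows 0-7 [p,q,r=000]: 01000101  (ones: 3)
  rows 8-15 [p,q,r=001]: 10100101  (ones: 4)
  rows 16-23 [p,q,r=010]: 00000001  (ones: 1)
  rows 24-31 [p,q,r=011]: 11100001  (ones: 4)
  rows 32-39 [p,q,r=100]: 00010000  (ones: 1)
  rows 40-47 [p,q,r=101]: 11110000  (ones: 4)
  rows 48-55 [p,q,r=110]: 11011100  (ones: 5)
  rows 56-63 [p,q,r=111]: 00111100  (ones: 4)
Disagreements = 3+4+1+4+1+4+5+4 = 26

26


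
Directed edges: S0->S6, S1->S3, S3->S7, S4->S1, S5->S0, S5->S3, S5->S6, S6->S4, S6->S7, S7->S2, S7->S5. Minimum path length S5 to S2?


BFS layer-by-layer from S5:
  dist 0: {S5}
  dist 1: {S0, S3, S6}
  dist 2: {S4, S7}
  dist 3: {S1, S2}
  -> S2 reached at distance 3
Shortest path length = 3

3


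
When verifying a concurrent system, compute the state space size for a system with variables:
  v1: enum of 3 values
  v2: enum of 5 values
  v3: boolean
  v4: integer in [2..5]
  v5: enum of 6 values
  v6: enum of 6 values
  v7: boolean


State space = product of domain sizes of all variables.
Domain sizes:
  v1 (enum of 3 values): 3
  v2 (enum of 5 values): 5
  v3 (boolean): 2
  v4 (integer in [2..5]): 4
  v5 (enum of 6 values): 6
  v6 (enum of 6 values): 6
  v7 (boolean): 2
Product = 3 * 5 * 2 * 4 * 6 * 6 * 2 = 8640

8640


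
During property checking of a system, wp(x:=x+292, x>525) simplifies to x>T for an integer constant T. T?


Formula: wp(x:=E, P) = P[E/x] (substitute E for x in postcondition)
Step 1: Postcondition: x>525
Step 2: Substitute x+292 for x: x+292>525
Step 3: Solve for x: x > 525-292 = 233

233


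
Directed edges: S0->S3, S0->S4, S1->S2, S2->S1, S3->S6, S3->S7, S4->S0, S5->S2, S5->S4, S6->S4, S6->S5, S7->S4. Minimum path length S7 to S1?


BFS layer-by-layer from S7:
  dist 0: {S7}
  dist 1: {S4}
  dist 2: {S0}
  dist 3: {S3}
  dist 4: {S6}
  dist 5: {S5}
  dist 6: {S2}
  dist 7: {S1}
  -> S1 reached at distance 7
Shortest path length = 7

7


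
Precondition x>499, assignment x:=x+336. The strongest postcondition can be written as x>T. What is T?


Formula: sp(P, x:=E) = exists old_x. (x = E[old_x/x]) AND P[old_x/x] (old_x is the value of x before the assignment; eliminate old_x by solving x = E[old_x/x] for old_x)
Step 1: Precondition P: x>499, i.e. old_x > 499
Step 2: Assignment gives x = old_x + 336, so old_x = x - 336
Step 3: Substitute into P: x - 336 > 499
Step 4: Simplify: x > 499+336 = 835

835


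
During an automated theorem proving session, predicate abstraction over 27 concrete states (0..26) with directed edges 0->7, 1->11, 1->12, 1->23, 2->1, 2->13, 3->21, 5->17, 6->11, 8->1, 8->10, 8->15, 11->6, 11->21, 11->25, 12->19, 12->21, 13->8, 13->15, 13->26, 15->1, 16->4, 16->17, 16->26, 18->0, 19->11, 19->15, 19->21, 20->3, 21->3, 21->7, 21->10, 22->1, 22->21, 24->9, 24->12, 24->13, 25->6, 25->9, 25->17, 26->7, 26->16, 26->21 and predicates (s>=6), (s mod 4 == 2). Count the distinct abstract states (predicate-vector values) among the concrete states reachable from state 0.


BFS from 0:
Concrete reachable: {0, 7}
Abstract via predicates (s>=6), (s mod 4 == 2):
  (0,0) <- {0}
  (1,0) <- {7}
Distinct abstract states = 2

2


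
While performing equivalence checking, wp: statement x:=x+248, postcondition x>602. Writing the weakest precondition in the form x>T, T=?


Formula: wp(x:=E, P) = P[E/x] (substitute E for x in postcondition)
Step 1: Postcondition: x>602
Step 2: Substitute x+248 for x: x+248>602
Step 3: Solve for x: x > 602-248 = 354

354


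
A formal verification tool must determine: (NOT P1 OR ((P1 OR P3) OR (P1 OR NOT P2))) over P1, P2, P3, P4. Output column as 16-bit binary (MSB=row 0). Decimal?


Formula: (NOT P1 OR ((P1 OR P3) OR (P1 OR NOT P2))) over P1, P2, P3, P4 (16 rows)
Evaluate each row (bits = P1,P2,P3,P4, MSB first):
  row 0 [0000]: (NOT 0 OR ((0 OR 0) OR (0 OR NOT 0))) -> 1
  row 1 [0001]: (NOT 0 OR ((0 OR 0) OR (0 OR NOT 0))) -> 1
  row 2 [0010]: (NOT 0 OR ((0 OR 1) OR (0 OR NOT 0))) -> 1
  row 3 [0011]: (NOT 0 OR ((0 OR 1) OR (0 OR NOT 0))) -> 1
  row 4 [0100]: (NOT 0 OR ((0 OR 0) OR (0 OR NOT 1))) -> 1
  row 5 [0101]: (NOT 0 OR ((0 OR 0) OR (0 OR NOT 1))) -> 1
  row 6 [0110]: (NOT 0 OR ((0 OR 1) OR (0 OR NOT 1))) -> 1
  row 7 [0111]: (NOT 0 OR ((0 OR 1) OR (0 OR NOT 1))) -> 1
  row 8 [1000]: (NOT 1 OR ((1 OR 0) OR (1 OR NOT 0))) -> 1
  row 9 [1001]: (NOT 1 OR ((1 OR 0) OR (1 OR NOT 0))) -> 1
  row 10 [1010]: (NOT 1 OR ((1 OR 1) OR (1 OR NOT 0))) -> 1
  row 11 [1011]: (NOT 1 OR ((1 OR 1) OR (1 OR NOT 0))) -> 1
  row 12 [1100]: (NOT 1 OR ((1 OR 0) OR (1 OR NOT 1))) -> 1
  row 13 [1101]: (NOT 1 OR ((1 OR 0) OR (1 OR NOT 1))) -> 1
  row 14 [1110]: (NOT 1 OR ((1 OR 1) OR (1 OR NOT 1))) -> 1
  row 15 [1111]: (NOT 1 OR ((1 OR 1) OR (1 OR NOT 1))) -> 1
Full result column, 4 rows per line (P1,P2 fixed per line; P3,P4 runs 00..11 left to right):
  rows 0-3 [P1,P2=00]: 1111  = hex F
  rows 4-7 [P1,P2=01]: 1111  = hex F
  rows 8-11 [P1,P2=10]: 1111  = hex F
  rows 12-15 [P1,P2=11]: 1111  = hex F
Output column (row 0 .. row 15) = 1111111111111111
Output column grouped in 4s = 1111 1111 1111 1111 = 0xFFFF
Convert to decimal digit by digit (value = value*16 + digit):
  F -> 15
  15*16 + 15 (F) = 255
  255*16 + 15 (F) = 4095
  4095*16 + 15 (F) = 65535
Decimal = 65535

65535


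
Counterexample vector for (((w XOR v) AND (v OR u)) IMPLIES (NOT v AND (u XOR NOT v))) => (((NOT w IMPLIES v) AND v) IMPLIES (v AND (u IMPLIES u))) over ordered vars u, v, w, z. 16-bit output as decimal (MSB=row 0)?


F1 = (((w XOR v) AND (v OR u)) IMPLIES (NOT v AND (u XOR NOT v)))
F2 = (((NOT w IMPLIES v) AND v) IMPLIES (v AND (u IMPLIES u)))
Counterexample to F1=>F2 is where F1=1 and F2=0.
Evaluate each row (bits = u,v,w,z, MSB first):
  row 0 [0000]: F1=1 F2=1 -> F1&~F2 -> 0
  row 1 [0001]: F1=1 F2=1 -> F1&~F2 -> 0
  row 2 [0010]: F1=1 F2=1 -> F1&~F2 -> 0
  row 3 [0011]: F1=1 F2=1 -> F1&~F2 -> 0
  row 4 [0100]: F1=0 F2=1 -> F1&~F2 -> 0
  row 5 [0101]: F1=0 F2=1 -> F1&~F2 -> 0
  row 6 [0110]: F1=1 F2=1 -> F1&~F2 -> 0
  row 7 [0111]: F1=1 F2=1 -> F1&~F2 -> 0
  row 8 [1000]: F1=1 F2=1 -> F1&~F2 -> 0
  row 9 [1001]: F1=1 F2=1 -> F1&~F2 -> 0
  row 10 [1010]: F1=0 F2=1 -> F1&~F2 -> 0
  row 11 [1011]: F1=0 F2=1 -> F1&~F2 -> 0
  row 12 [1100]: F1=0 F2=1 -> F1&~F2 -> 0
  row 13 [1101]: F1=0 F2=1 -> F1&~F2 -> 0
  row 14 [1110]: F1=1 F2=1 -> F1&~F2 -> 0
  row 15 [1111]: F1=1 F2=1 -> F1&~F2 -> 0
Full result column, 4 rows per line (u,v fixed per line; w,z runs 00..11 left to right):
  rows 0-3 [u,v=00]: 0000  = hex 0
  rows 4-7 [u,v=01]: 0000  = hex 0
  rows 8-11 [u,v=10]: 0000  = hex 0
  rows 12-15 [u,v=11]: 0000  = hex 0
Counterexample vector (row 0 .. row 15) = 0000000000000000
Output column grouped in 4s = 0000 0000 0000 0000 = 0x0000
Convert to decimal digit by digit (value = value*16 + digit):
  0 -> 0
  0*16 + 0 = 0
  0*16 + 0 = 0
  0*16 + 0 = 0
Decimal = 0

0


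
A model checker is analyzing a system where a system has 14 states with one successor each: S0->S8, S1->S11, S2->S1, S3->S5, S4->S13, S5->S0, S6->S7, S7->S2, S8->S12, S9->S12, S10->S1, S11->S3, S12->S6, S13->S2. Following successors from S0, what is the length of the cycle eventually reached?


Trace from S0 until a state repeats:
  S0 -> S8 -> S12 -> S6 -> S7 -> S2 -> S1 -> S11 -> S3 -> S5 -> S0
S0 first seen at step 0, revisited at step 10.
Cycle length = 10 - 0 = 10

10


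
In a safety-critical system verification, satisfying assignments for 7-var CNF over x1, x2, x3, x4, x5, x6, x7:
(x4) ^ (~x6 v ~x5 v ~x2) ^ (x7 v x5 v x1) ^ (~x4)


CNF with 4 clauses over 7 vars (128 assignments).
An assignment satisfies CNF iff every clause has >=1 true literal.
Check each row (bits = x1,x2,x3,x4,x5,x6,x7; clause T/F shown):
  row 0 [0000000]: clauses=FTFT -> 0
  row 1 [0000001]: clauses=FTTT -> 0
  row 2 [0000010]: clauses=FTFT -> 0
  row 3 [0000011]: clauses=FTTT -> 0
  row 4 [0000100]: clauses=FTTT -> 0
  (every remaining row is evaluated the same way; all 128 results are listed next)
Full result column, 8 rows per line (x1,x2,x3,x4 fixed per line; x5,x6,x7 runs 000..111 left to right):
  rows 0-7 [x1,x2,x3,x4=0000]: 00000000  (ones: 0)
  rows 8-15 [x1,x2,x3,x4=0001]: 00000000  (ones: 0)
  rows 16-23 [x1,x2,x3,x4=0010]: 00000000  (ones: 0)
  rows 24-31 [x1,x2,x3,x4=0011]: 00000000  (ones: 0)
  rows 32-39 [x1,x2,x3,x4=0100]: 00000000  (ones: 0)
  rows 40-47 [x1,x2,x3,x4=0101]: 00000000  (ones: 0)
  rows 48-55 [x1,x2,x3,x4=0110]: 00000000  (ones: 0)
  rows 56-63 [x1,x2,x3,x4=0111]: 00000000  (ones: 0)
  rows 64-71 [x1,x2,x3,x4=1000]: 00000000  (ones: 0)
  rows 72-79 [x1,x2,x3,x4=1001]: 00000000  (ones: 0)
  rows 80-87 [x1,x2,x3,x4=1010]: 00000000  (ones: 0)
  rows 88-95 [x1,x2,x3,x4=1011]: 00000000  (ones: 0)
  rows 96-103 [x1,x2,x3,x4=1100]: 00000000  (ones: 0)
  rows 104-111 [x1,x2,x3,x4=1101]: 00000000  (ones: 0)
  rows 112-119 [x1,x2,x3,x4=1110]: 00000000  (ones: 0)
  rows 120-127 [x1,x2,x3,x4=1111]: 00000000  (ones: 0)
Satisfying assignments = 0+0+0+0+0+0+0+0+0+0+0+0+0+0+0+0 = 0

0


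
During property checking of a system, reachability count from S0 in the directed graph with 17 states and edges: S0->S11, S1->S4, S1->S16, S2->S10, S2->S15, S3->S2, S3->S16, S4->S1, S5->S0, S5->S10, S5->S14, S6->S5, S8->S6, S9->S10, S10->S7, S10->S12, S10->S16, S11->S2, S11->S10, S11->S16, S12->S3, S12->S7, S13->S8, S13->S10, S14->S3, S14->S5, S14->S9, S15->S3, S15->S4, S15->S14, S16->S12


BFS from S0:
  layer 0: {S0}
  layer 1: {S11}
  layer 2: {S2, S10, S16}
  layer 3: {S7, S12, S15}
  layer 4: {S3, S4, S14}
  layer 5: {S1, S5, S9}
Reachable set: {S0, S1, S2, S3, S4, S5, S7, S9, S10, S11, S12, S14, S15, S16}
Count = 14

14


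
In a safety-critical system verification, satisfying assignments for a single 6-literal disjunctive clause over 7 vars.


Step 1: Total=2^7=128
Step 2: Unsat when all 6 false: 2^1=2
Step 3: Sat=128-2=126

126


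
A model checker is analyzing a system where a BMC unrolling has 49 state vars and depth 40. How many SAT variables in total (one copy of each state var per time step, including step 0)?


BMC unrolls to depth k, creating one copy of each state var for steps 0..k.
Step count = 40 + 1 = 41 (steps 0 through 40)
Vars per step = 49
Total = 49 * 41 = 2009

2009


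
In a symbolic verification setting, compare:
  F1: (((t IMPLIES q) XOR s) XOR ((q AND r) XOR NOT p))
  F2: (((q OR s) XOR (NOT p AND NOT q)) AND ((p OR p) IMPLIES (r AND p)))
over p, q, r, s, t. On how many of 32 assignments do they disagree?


F1 = (((t IMPLIES q) XOR s) XOR ((q AND r) XOR NOT p))
F2 = (((q OR s) XOR (NOT p AND NOT q)) AND ((p OR p) IMPLIES (r AND p)))
Evaluate both on each of 32 rows (bits = p,q,r,s,t):
  row 0 [00000]: F1=0 F2=1 (differ) -> 1
  row 1 [00001]: F1=1 F2=1 -> 0
  row 2 [00010]: F1=1 F2=0 (differ) -> 1
  row 3 [00011]: F1=0 F2=0 -> 0
  row 4 [00100]: F1=0 F2=1 (differ) -> 1
  row 5 [00101]: F1=1 F2=1 -> 0
  row 6 [00110]: F1=1 F2=0 (differ) -> 1
  row 7 [00111]: F1=0 F2=0 -> 0
  row 8 [01000]: F1=0 F2=1 (differ) -> 1
  row 9 [01001]: F1=0 F2=1 (differ) -> 1
  row 10 [01010]: F1=1 F2=1 -> 0
  row 11 [01011]: F1=1 F2=1 -> 0
  row 12 [01100]: F1=1 F2=1 -> 0
  row 13 [01101]: F1=1 F2=1 -> 0
  row 14 [01110]: F1=0 F2=1 (differ) -> 1
  row 15 [01111]: F1=0 F2=1 (differ) -> 1
  row 16 [10000]: F1=1 F2=0 (differ) -> 1
  row 17 [10001]: F1=0 F2=0 -> 0
  row 18 [10010]: F1=0 F2=0 -> 0
  row 19 [10011]: F1=1 F2=0 (differ) -> 1
  row 20 [10100]: F1=1 F2=0 (differ) -> 1
  row 21 [10101]: F1=0 F2=0 -> 0
  row 22 [10110]: F1=0 F2=1 (differ) -> 1
  row 23 [10111]: F1=1 F2=1 -> 0
  row 24 [11000]: F1=1 F2=0 (differ) -> 1
  row 25 [11001]: F1=1 F2=0 (differ) -> 1
  row 26 [11010]: F1=0 F2=0 -> 0
  row 27 [11011]: F1=0 F2=0 -> 0
  row 28 [11100]: F1=0 F2=1 (differ) -> 1
  row 29 [11101]: F1=0 F2=1 (differ) -> 1
  row 30 [11110]: F1=1 F2=1 -> 0
  row 31 [11111]: F1=1 F2=1 -> 0
Full result column, 8 rows per line (p,q fixed per line; r,s,t runs 000..111 left to right):
  rows 0-7 [p,q=00]: 10101010  (ones: 4)
  rows 8-15 [p,q=01]: 11000011  (ones: 4)
  rows 16-23 [p,q=10]: 10011010  (ones: 4)
  rows 24-31 [p,q=11]: 11001100  (ones: 4)
Disagreements = 4+4+4+4 = 16

16


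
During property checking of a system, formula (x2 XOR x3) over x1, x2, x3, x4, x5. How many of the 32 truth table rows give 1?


Formula: (x2 XOR x3) over 5 vars (32 rows)
Evaluate each row (x1, x2, x3, x4, x5 as bits, MSB first):
  row 0 [00000]: (0 XOR 0) -> 0
  row 1 [00001]: (0 XOR 0) -> 0
  row 2 [00010]: (0 XOR 0) -> 0
  row 3 [00011]: (0 XOR 0) -> 0
  row 4 [00100]: (0 XOR 1) -> 1
  row 5 [00101]: (0 XOR 1) -> 1
  row 6 [00110]: (0 XOR 1) -> 1
  row 7 [00111]: (0 XOR 1) -> 1
  row 8 [01000]: (1 XOR 0) -> 1
  row 9 [01001]: (1 XOR 0) -> 1
  row 10 [01010]: (1 XOR 0) -> 1
  row 11 [01011]: (1 XOR 0) -> 1
  row 12 [01100]: (1 XOR 1) -> 0
  row 13 [01101]: (1 XOR 1) -> 0
  row 14 [01110]: (1 XOR 1) -> 0
  row 15 [01111]: (1 XOR 1) -> 0
  row 16 [10000]: (0 XOR 0) -> 0
  row 17 [10001]: (0 XOR 0) -> 0
  row 18 [10010]: (0 XOR 0) -> 0
  row 19 [10011]: (0 XOR 0) -> 0
  row 20 [10100]: (0 XOR 1) -> 1
  row 21 [10101]: (0 XOR 1) -> 1
  row 22 [10110]: (0 XOR 1) -> 1
  row 23 [10111]: (0 XOR 1) -> 1
  row 24 [11000]: (1 XOR 0) -> 1
  row 25 [11001]: (1 XOR 0) -> 1
  row 26 [11010]: (1 XOR 0) -> 1
  row 27 [11011]: (1 XOR 0) -> 1
  row 28 [11100]: (1 XOR 1) -> 0
  row 29 [11101]: (1 XOR 1) -> 0
  row 30 [11110]: (1 XOR 1) -> 0
  row 31 [11111]: (1 XOR 1) -> 0
Full result column, 8 rows per line (x1,x2 fixed per line; x3,x4,x5 runs 000..111 left to right):
  rows 0-7 [x1,x2=00]: 00001111  (ones: 4)
  rows 8-15 [x1,x2=01]: 11110000  (ones: 4)
  rows 16-23 [x1,x2=10]: 00001111  (ones: 4)
  rows 24-31 [x1,x2=11]: 11110000  (ones: 4)
Count of 1-rows = 4+4+4+4 = 16

16


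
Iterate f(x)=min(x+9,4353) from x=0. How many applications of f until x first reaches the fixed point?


Step 1: x=0, cap=4353, increment=9
Step 2: x grows by 9 each step until capped at 4353; fixed point is x=4353
Step 3: iterations = ceil(4353/9) = 484

484


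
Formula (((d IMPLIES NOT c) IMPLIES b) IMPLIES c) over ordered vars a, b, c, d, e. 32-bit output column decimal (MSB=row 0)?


Formula: (((d IMPLIES NOT c) IMPLIES b) IMPLIES c) over a, b, c, d, e (32 rows)
Evaluate each row (bits = a,b,c,d,e, MSB first):
  row 0 [00000]: (((0 IMPLIES NOT 0) IMPLIES 0) IMPLIES 0) -> 1
  row 1 [00001]: (((0 IMPLIES NOT 0) IMPLIES 0) IMPLIES 0) -> 1
  row 2 [00010]: (((1 IMPLIES NOT 0) IMPLIES 0) IMPLIES 0) -> 1
  row 3 [00011]: (((1 IMPLIES NOT 0) IMPLIES 0) IMPLIES 0) -> 1
  row 4 [00100]: (((0 IMPLIES NOT 1) IMPLIES 0) IMPLIES 1) -> 1
  row 5 [00101]: (((0 IMPLIES NOT 1) IMPLIES 0) IMPLIES 1) -> 1
  row 6 [00110]: (((1 IMPLIES NOT 1) IMPLIES 0) IMPLIES 1) -> 1
  row 7 [00111]: (((1 IMPLIES NOT 1) IMPLIES 0) IMPLIES 1) -> 1
  row 8 [01000]: (((0 IMPLIES NOT 0) IMPLIES 1) IMPLIES 0) -> 0
  row 9 [01001]: (((0 IMPLIES NOT 0) IMPLIES 1) IMPLIES 0) -> 0
  row 10 [01010]: (((1 IMPLIES NOT 0) IMPLIES 1) IMPLIES 0) -> 0
  row 11 [01011]: (((1 IMPLIES NOT 0) IMPLIES 1) IMPLIES 0) -> 0
  row 12 [01100]: (((0 IMPLIES NOT 1) IMPLIES 1) IMPLIES 1) -> 1
  row 13 [01101]: (((0 IMPLIES NOT 1) IMPLIES 1) IMPLIES 1) -> 1
  row 14 [01110]: (((1 IMPLIES NOT 1) IMPLIES 1) IMPLIES 1) -> 1
  row 15 [01111]: (((1 IMPLIES NOT 1) IMPLIES 1) IMPLIES 1) -> 1
  row 16 [10000]: (((0 IMPLIES NOT 0) IMPLIES 0) IMPLIES 0) -> 1
  row 17 [10001]: (((0 IMPLIES NOT 0) IMPLIES 0) IMPLIES 0) -> 1
  row 18 [10010]: (((1 IMPLIES NOT 0) IMPLIES 0) IMPLIES 0) -> 1
  row 19 [10011]: (((1 IMPLIES NOT 0) IMPLIES 0) IMPLIES 0) -> 1
  row 20 [10100]: (((0 IMPLIES NOT 1) IMPLIES 0) IMPLIES 1) -> 1
  row 21 [10101]: (((0 IMPLIES NOT 1) IMPLIES 0) IMPLIES 1) -> 1
  row 22 [10110]: (((1 IMPLIES NOT 1) IMPLIES 0) IMPLIES 1) -> 1
  row 23 [10111]: (((1 IMPLIES NOT 1) IMPLIES 0) IMPLIES 1) -> 1
  row 24 [11000]: (((0 IMPLIES NOT 0) IMPLIES 1) IMPLIES 0) -> 0
  row 25 [11001]: (((0 IMPLIES NOT 0) IMPLIES 1) IMPLIES 0) -> 0
  row 26 [11010]: (((1 IMPLIES NOT 0) IMPLIES 1) IMPLIES 0) -> 0
  row 27 [11011]: (((1 IMPLIES NOT 0) IMPLIES 1) IMPLIES 0) -> 0
  row 28 [11100]: (((0 IMPLIES NOT 1) IMPLIES 1) IMPLIES 1) -> 1
  row 29 [11101]: (((0 IMPLIES NOT 1) IMPLIES 1) IMPLIES 1) -> 1
  row 30 [11110]: (((1 IMPLIES NOT 1) IMPLIES 1) IMPLIES 1) -> 1
  row 31 [11111]: (((1 IMPLIES NOT 1) IMPLIES 1) IMPLIES 1) -> 1
Full result column, 4 rows per line (a,b,c fixed per line; d,e runs 00..11 left to right):
  rows 0-3 [a,b,c=000]: 1111  = hex F
  rows 4-7 [a,b,c=001]: 1111  = hex F
  rows 8-11 [a,b,c=010]: 0000  = hex 0
  rows 12-15 [a,b,c=011]: 1111  = hex F
  rows 16-19 [a,b,c=100]: 1111  = hex F
  rows 20-23 [a,b,c=101]: 1111  = hex F
  rows 24-27 [a,b,c=110]: 0000  = hex 0
  rows 28-31 [a,b,c=111]: 1111  = hex F
Output column (row 0 .. row 31) = 11111111000011111111111100001111
Output column grouped in 4s = 1111 1111 0000 1111 1111 1111 0000 1111 = 0xFF0FFF0F
Convert to decimal digit by digit (value = value*16 + digit):
  F -> 15
  15*16 + 15 (F) = 255
  255*16 + 0 = 4080
  4080*16 + 15 (F) = 65295
  65295*16 + 15 (F) = 1044735
  1044735*16 + 15 (F) = 16715775
  16715775*16 + 0 = 267452400
  267452400*16 + 15 (F) = 4279238415
Decimal = 4279238415

4279238415


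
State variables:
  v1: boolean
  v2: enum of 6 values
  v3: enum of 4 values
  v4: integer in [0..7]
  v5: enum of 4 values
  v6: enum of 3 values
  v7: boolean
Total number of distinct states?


State space = product of domain sizes of all variables.
Domain sizes:
  v1 (boolean): 2
  v2 (enum of 6 values): 6
  v3 (enum of 4 values): 4
  v4 (integer in [0..7]): 8
  v5 (enum of 4 values): 4
  v6 (enum of 3 values): 3
  v7 (boolean): 2
Product = 2 * 6 * 4 * 8 * 4 * 3 * 2 = 9216

9216


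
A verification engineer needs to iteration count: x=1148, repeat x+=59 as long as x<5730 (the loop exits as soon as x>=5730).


Step 1: x goes from 1148 toward 5730 by 59; the body runs while x<5730, so iterations = ceil((bound-start)/step)
Step 2: Distance=4582
Step 3: ceil(4582/59)=78

78


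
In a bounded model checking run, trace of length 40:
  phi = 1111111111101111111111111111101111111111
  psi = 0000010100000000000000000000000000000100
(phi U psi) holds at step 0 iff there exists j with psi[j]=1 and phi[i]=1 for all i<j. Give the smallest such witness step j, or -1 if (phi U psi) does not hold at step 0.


(phi U psi) at 0: need smallest j with psi[j]=1 and phi[i]=1 for all i in [0,j).
Scan from step 0:
  step 0: phi=1, psi=0 -> continue
  step 1: phi=1, psi=0 -> continue
  step 2: phi=1, psi=0 -> continue
  step 3: phi=1, psi=0 -> continue
  step 5: psi=1 and phi held for [0,5) -> witness found
Witness step = 5

5


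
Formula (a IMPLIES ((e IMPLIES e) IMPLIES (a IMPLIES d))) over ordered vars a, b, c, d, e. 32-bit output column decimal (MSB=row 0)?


Formula: (a IMPLIES ((e IMPLIES e) IMPLIES (a IMPLIES d))) over a, b, c, d, e (32 rows)
Evaluate each row (bits = a,b,c,d,e, MSB first):
  row 0 [00000]: (0 IMPLIES ((0 IMPLIES 0) IMPLIES (0 IMPLIES 0))) -> 1
  row 1 [00001]: (0 IMPLIES ((1 IMPLIES 1) IMPLIES (0 IMPLIES 0))) -> 1
  row 2 [00010]: (0 IMPLIES ((0 IMPLIES 0) IMPLIES (0 IMPLIES 1))) -> 1
  row 3 [00011]: (0 IMPLIES ((1 IMPLIES 1) IMPLIES (0 IMPLIES 1))) -> 1
  row 4 [00100]: (0 IMPLIES ((0 IMPLIES 0) IMPLIES (0 IMPLIES 0))) -> 1
  row 5 [00101]: (0 IMPLIES ((1 IMPLIES 1) IMPLIES (0 IMPLIES 0))) -> 1
  row 6 [00110]: (0 IMPLIES ((0 IMPLIES 0) IMPLIES (0 IMPLIES 1))) -> 1
  row 7 [00111]: (0 IMPLIES ((1 IMPLIES 1) IMPLIES (0 IMPLIES 1))) -> 1
  row 8 [01000]: (0 IMPLIES ((0 IMPLIES 0) IMPLIES (0 IMPLIES 0))) -> 1
  row 9 [01001]: (0 IMPLIES ((1 IMPLIES 1) IMPLIES (0 IMPLIES 0))) -> 1
  row 10 [01010]: (0 IMPLIES ((0 IMPLIES 0) IMPLIES (0 IMPLIES 1))) -> 1
  row 11 [01011]: (0 IMPLIES ((1 IMPLIES 1) IMPLIES (0 IMPLIES 1))) -> 1
  row 12 [01100]: (0 IMPLIES ((0 IMPLIES 0) IMPLIES (0 IMPLIES 0))) -> 1
  row 13 [01101]: (0 IMPLIES ((1 IMPLIES 1) IMPLIES (0 IMPLIES 0))) -> 1
  row 14 [01110]: (0 IMPLIES ((0 IMPLIES 0) IMPLIES (0 IMPLIES 1))) -> 1
  row 15 [01111]: (0 IMPLIES ((1 IMPLIES 1) IMPLIES (0 IMPLIES 1))) -> 1
  row 16 [10000]: (1 IMPLIES ((0 IMPLIES 0) IMPLIES (1 IMPLIES 0))) -> 0
  row 17 [10001]: (1 IMPLIES ((1 IMPLIES 1) IMPLIES (1 IMPLIES 0))) -> 0
  row 18 [10010]: (1 IMPLIES ((0 IMPLIES 0) IMPLIES (1 IMPLIES 1))) -> 1
  row 19 [10011]: (1 IMPLIES ((1 IMPLIES 1) IMPLIES (1 IMPLIES 1))) -> 1
  row 20 [10100]: (1 IMPLIES ((0 IMPLIES 0) IMPLIES (1 IMPLIES 0))) -> 0
  row 21 [10101]: (1 IMPLIES ((1 IMPLIES 1) IMPLIES (1 IMPLIES 0))) -> 0
  row 22 [10110]: (1 IMPLIES ((0 IMPLIES 0) IMPLIES (1 IMPLIES 1))) -> 1
  row 23 [10111]: (1 IMPLIES ((1 IMPLIES 1) IMPLIES (1 IMPLIES 1))) -> 1
  row 24 [11000]: (1 IMPLIES ((0 IMPLIES 0) IMPLIES (1 IMPLIES 0))) -> 0
  row 25 [11001]: (1 IMPLIES ((1 IMPLIES 1) IMPLIES (1 IMPLIES 0))) -> 0
  row 26 [11010]: (1 IMPLIES ((0 IMPLIES 0) IMPLIES (1 IMPLIES 1))) -> 1
  row 27 [11011]: (1 IMPLIES ((1 IMPLIES 1) IMPLIES (1 IMPLIES 1))) -> 1
  row 28 [11100]: (1 IMPLIES ((0 IMPLIES 0) IMPLIES (1 IMPLIES 0))) -> 0
  row 29 [11101]: (1 IMPLIES ((1 IMPLIES 1) IMPLIES (1 IMPLIES 0))) -> 0
  row 30 [11110]: (1 IMPLIES ((0 IMPLIES 0) IMPLIES (1 IMPLIES 1))) -> 1
  row 31 [11111]: (1 IMPLIES ((1 IMPLIES 1) IMPLIES (1 IMPLIES 1))) -> 1
Full result column, 4 rows per line (a,b,c fixed per line; d,e runs 00..11 left to right):
  rows 0-3 [a,b,c=000]: 1111  = hex F
  rows 4-7 [a,b,c=001]: 1111  = hex F
  rows 8-11 [a,b,c=010]: 1111  = hex F
  rows 12-15 [a,b,c=011]: 1111  = hex F
  rows 16-19 [a,b,c=100]: 0011  = hex 3
  rows 20-23 [a,b,c=101]: 0011  = hex 3
  rows 24-27 [a,b,c=110]: 0011  = hex 3
  rows 28-31 [a,b,c=111]: 0011  = hex 3
Output column (row 0 .. row 31) = 11111111111111110011001100110011
Output column grouped in 4s = 1111 1111 1111 1111 0011 0011 0011 0011 = 0xFFFF3333
Convert to decimal digit by digit (value = value*16 + digit):
  F -> 15
  15*16 + 15 (F) = 255
  255*16 + 15 (F) = 4095
  4095*16 + 15 (F) = 65535
  65535*16 + 3 = 1048563
  1048563*16 + 3 = 16777011
  16777011*16 + 3 = 268432179
  268432179*16 + 3 = 4294914867
Decimal = 4294914867

4294914867


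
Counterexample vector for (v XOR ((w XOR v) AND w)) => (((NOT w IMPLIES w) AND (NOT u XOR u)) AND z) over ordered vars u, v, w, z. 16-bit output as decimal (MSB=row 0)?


F1 = (v XOR ((w XOR v) AND w))
F2 = (((NOT w IMPLIES w) AND (NOT u XOR u)) AND z)
Counterexample to F1=>F2 is where F1=1 and F2=0.
Evaluate each row (bits = u,v,w,z, MSB first):
  row 0 [0000]: F1=0 F2=0 -> F1&~F2 -> 0
  row 1 [0001]: F1=0 F2=0 -> F1&~F2 -> 0
  row 2 [0010]: F1=1 F2=0 -> F1&~F2 -> 1
  row 3 [0011]: F1=1 F2=1 -> F1&~F2 -> 0
  row 4 [0100]: F1=1 F2=0 -> F1&~F2 -> 1
  row 5 [0101]: F1=1 F2=0 -> F1&~F2 -> 1
  row 6 [0110]: F1=1 F2=0 -> F1&~F2 -> 1
  row 7 [0111]: F1=1 F2=1 -> F1&~F2 -> 0
  row 8 [1000]: F1=0 F2=0 -> F1&~F2 -> 0
  row 9 [1001]: F1=0 F2=0 -> F1&~F2 -> 0
  row 10 [1010]: F1=1 F2=0 -> F1&~F2 -> 1
  row 11 [1011]: F1=1 F2=1 -> F1&~F2 -> 0
  row 12 [1100]: F1=1 F2=0 -> F1&~F2 -> 1
  row 13 [1101]: F1=1 F2=0 -> F1&~F2 -> 1
  row 14 [1110]: F1=1 F2=0 -> F1&~F2 -> 1
  row 15 [1111]: F1=1 F2=1 -> F1&~F2 -> 0
Full result column, 4 rows per line (u,v fixed per line; w,z runs 00..11 left to right):
  rows 0-3 [u,v=00]: 0010  = hex 2
  rows 4-7 [u,v=01]: 1110  = hex E
  rows 8-11 [u,v=10]: 0010  = hex 2
  rows 12-15 [u,v=11]: 1110  = hex E
Counterexample vector (row 0 .. row 15) = 0010111000101110
Output column grouped in 4s = 0010 1110 0010 1110 = 0x2E2E
Convert to decimal digit by digit (value = value*16 + digit):
  2 -> 2
  2*16 + 14 (E) = 46
  46*16 + 2 = 738
  738*16 + 14 (E) = 11822
Decimal = 11822

11822


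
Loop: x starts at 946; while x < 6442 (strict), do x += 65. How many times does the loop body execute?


Step 1: x goes from 946 toward 6442 by 65; the body runs while x<6442, so iterations = ceil((bound-start)/step)
Step 2: Distance=5496
Step 3: ceil(5496/65)=85

85


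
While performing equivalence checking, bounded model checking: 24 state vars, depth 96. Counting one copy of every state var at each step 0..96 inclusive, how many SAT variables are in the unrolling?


BMC unrolls to depth k, creating one copy of each state var for steps 0..k.
Step count = 96 + 1 = 97 (steps 0 through 96)
Vars per step = 24
Total = 24 * 97 = 2328

2328


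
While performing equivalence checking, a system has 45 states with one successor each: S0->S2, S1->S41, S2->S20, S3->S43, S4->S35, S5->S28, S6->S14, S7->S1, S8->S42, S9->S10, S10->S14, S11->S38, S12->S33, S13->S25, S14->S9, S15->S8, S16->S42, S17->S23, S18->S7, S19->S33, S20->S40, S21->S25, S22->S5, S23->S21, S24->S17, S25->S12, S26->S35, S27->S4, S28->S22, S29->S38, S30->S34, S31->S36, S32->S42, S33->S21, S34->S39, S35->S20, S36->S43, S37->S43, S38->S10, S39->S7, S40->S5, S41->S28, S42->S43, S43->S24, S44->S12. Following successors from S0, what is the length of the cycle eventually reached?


Trace from S0 until a state repeats:
  S0 -> S2 -> S20 -> S40 -> S5 -> S28 -> S22 -> S5
S5 first seen at step 4, revisited at step 7.
Cycle length = 7 - 4 = 3

3


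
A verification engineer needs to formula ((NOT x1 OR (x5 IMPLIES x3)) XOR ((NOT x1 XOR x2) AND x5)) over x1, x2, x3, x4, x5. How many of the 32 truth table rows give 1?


Formula: ((NOT x1 OR (x5 IMPLIES x3)) XOR ((NOT x1 XOR x2) AND x5)) over 5 vars (32 rows)
Evaluate each row (x1, x2, x3, x4, x5 as bits, MSB first):
  row 0 [00000]: ((NOT 0 OR (0 IMPLIES 0)) XOR ((NOT 0 XOR 0) AND 0)) -> 1
  row 1 [00001]: ((NOT 0 OR (1 IMPLIES 0)) XOR ((NOT 0 XOR 0) AND 1)) -> 0
  row 2 [00010]: ((NOT 0 OR (0 IMPLIES 0)) XOR ((NOT 0 XOR 0) AND 0)) -> 1
  row 3 [00011]: ((NOT 0 OR (1 IMPLIES 0)) XOR ((NOT 0 XOR 0) AND 1)) -> 0
  row 4 [00100]: ((NOT 0 OR (0 IMPLIES 1)) XOR ((NOT 0 XOR 0) AND 0)) -> 1
  row 5 [00101]: ((NOT 0 OR (1 IMPLIES 1)) XOR ((NOT 0 XOR 0) AND 1)) -> 0
  row 6 [00110]: ((NOT 0 OR (0 IMPLIES 1)) XOR ((NOT 0 XOR 0) AND 0)) -> 1
  row 7 [00111]: ((NOT 0 OR (1 IMPLIES 1)) XOR ((NOT 0 XOR 0) AND 1)) -> 0
  row 8 [01000]: ((NOT 0 OR (0 IMPLIES 0)) XOR ((NOT 0 XOR 1) AND 0)) -> 1
  row 9 [01001]: ((NOT 0 OR (1 IMPLIES 0)) XOR ((NOT 0 XOR 1) AND 1)) -> 1
  row 10 [01010]: ((NOT 0 OR (0 IMPLIES 0)) XOR ((NOT 0 XOR 1) AND 0)) -> 1
  row 11 [01011]: ((NOT 0 OR (1 IMPLIES 0)) XOR ((NOT 0 XOR 1) AND 1)) -> 1
  row 12 [01100]: ((NOT 0 OR (0 IMPLIES 1)) XOR ((NOT 0 XOR 1) AND 0)) -> 1
  row 13 [01101]: ((NOT 0 OR (1 IMPLIES 1)) XOR ((NOT 0 XOR 1) AND 1)) -> 1
  row 14 [01110]: ((NOT 0 OR (0 IMPLIES 1)) XOR ((NOT 0 XOR 1) AND 0)) -> 1
  row 15 [01111]: ((NOT 0 OR (1 IMPLIES 1)) XOR ((NOT 0 XOR 1) AND 1)) -> 1
  row 16 [10000]: ((NOT 1 OR (0 IMPLIES 0)) XOR ((NOT 1 XOR 0) AND 0)) -> 1
  row 17 [10001]: ((NOT 1 OR (1 IMPLIES 0)) XOR ((NOT 1 XOR 0) AND 1)) -> 0
  row 18 [10010]: ((NOT 1 OR (0 IMPLIES 0)) XOR ((NOT 1 XOR 0) AND 0)) -> 1
  row 19 [10011]: ((NOT 1 OR (1 IMPLIES 0)) XOR ((NOT 1 XOR 0) AND 1)) -> 0
  row 20 [10100]: ((NOT 1 OR (0 IMPLIES 1)) XOR ((NOT 1 XOR 0) AND 0)) -> 1
  row 21 [10101]: ((NOT 1 OR (1 IMPLIES 1)) XOR ((NOT 1 XOR 0) AND 1)) -> 1
  row 22 [10110]: ((NOT 1 OR (0 IMPLIES 1)) XOR ((NOT 1 XOR 0) AND 0)) -> 1
  row 23 [10111]: ((NOT 1 OR (1 IMPLIES 1)) XOR ((NOT 1 XOR 0) AND 1)) -> 1
  row 24 [11000]: ((NOT 1 OR (0 IMPLIES 0)) XOR ((NOT 1 XOR 1) AND 0)) -> 1
  row 25 [11001]: ((NOT 1 OR (1 IMPLIES 0)) XOR ((NOT 1 XOR 1) AND 1)) -> 1
  row 26 [11010]: ((NOT 1 OR (0 IMPLIES 0)) XOR ((NOT 1 XOR 1) AND 0)) -> 1
  row 27 [11011]: ((NOT 1 OR (1 IMPLIES 0)) XOR ((NOT 1 XOR 1) AND 1)) -> 1
  row 28 [11100]: ((NOT 1 OR (0 IMPLIES 1)) XOR ((NOT 1 XOR 1) AND 0)) -> 1
  row 29 [11101]: ((NOT 1 OR (1 IMPLIES 1)) XOR ((NOT 1 XOR 1) AND 1)) -> 0
  row 30 [11110]: ((NOT 1 OR (0 IMPLIES 1)) XOR ((NOT 1 XOR 1) AND 0)) -> 1
  row 31 [11111]: ((NOT 1 OR (1 IMPLIES 1)) XOR ((NOT 1 XOR 1) AND 1)) -> 0
Full result column, 8 rows per line (x1,x2 fixed per line; x3,x4,x5 runs 000..111 left to right):
  rows 0-7 [x1,x2=00]: 10101010  (ones: 4)
  rows 8-15 [x1,x2=01]: 11111111  (ones: 8)
  rows 16-23 [x1,x2=10]: 10101111  (ones: 6)
  rows 24-31 [x1,x2=11]: 11111010  (ones: 6)
Count of 1-rows = 4+8+6+6 = 24

24


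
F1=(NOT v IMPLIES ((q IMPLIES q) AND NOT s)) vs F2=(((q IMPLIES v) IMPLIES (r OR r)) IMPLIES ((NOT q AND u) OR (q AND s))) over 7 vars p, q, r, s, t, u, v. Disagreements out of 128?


F1 = (NOT v IMPLIES ((q IMPLIES q) AND NOT s))
F2 = (((q IMPLIES v) IMPLIES (r OR r)) IMPLIES ((NOT q AND u) OR (q AND s)))
Evaluate both on each of 128 rows (bits = p,q,r,s,t,u,v):
  row 0 [0000000]: F1=1 F2=1 -> 0
  row 1 [0000001]: F1=1 F2=1 -> 0
  row 2 [0000010]: F1=1 F2=1 -> 0
  row 3 [0000011]: F1=1 F2=1 -> 0
  row 4 [0000100]: F1=1 F2=1 -> 0
  (every remaining row is evaluated the same way; all 128 results are listed next)
Full result column, 8 rows per line (p,q,r,s fixed per line; t,u,v runs 000..111 left to right):
  rows 0-7 [p,q,r,s=0000]: 00000000  (ones: 0)
  rows 8-15 [p,q,r,s=0001]: 10101010  (ones: 4)
  rows 16-23 [p,q,r,s=0010]: 11001100  (ones: 4)
  rows 24-31 [p,q,r,s=0011]: 01100110  (ones: 4)
  rows 32-39 [p,q,r,s=0100]: 10101010  (ones: 4)
  rows 40-47 [p,q,r,s=0101]: 10101010  (ones: 4)
  rows 48-55 [p,q,r,s=0110]: 11111111  (ones: 8)
  rows 56-63 [p,q,r,s=0111]: 10101010  (ones: 4)
  rows 64-71 [p,q,r,s=1000]: 00000000  (ones: 0)
  rows 72-79 [p,q,r,s=1001]: 10101010  (ones: 4)
  rows 80-87 [p,q,r,s=1010]: 11001100  (ones: 4)
  rows 88-95 [p,q,r,s=1011]: 01100110  (ones: 4)
  rows 96-103 [p,q,r,s=1100]: 10101010  (ones: 4)
  rows 104-111 [p,q,r,s=1101]: 10101010  (ones: 4)
  rows 112-119 [p,q,r,s=1110]: 11111111  (ones: 8)
  rows 120-127 [p,q,r,s=1111]: 10101010  (ones: 4)
Disagreements = 0+4+4+4+4+4+8+4+0+4+4+4+4+4+8+4 = 64

64


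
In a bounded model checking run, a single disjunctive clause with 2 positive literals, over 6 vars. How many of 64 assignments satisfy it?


Step 1: Total=2^6=64
Step 2: Unsat when all 2 false: 2^4=16
Step 3: Sat=64-16=48

48


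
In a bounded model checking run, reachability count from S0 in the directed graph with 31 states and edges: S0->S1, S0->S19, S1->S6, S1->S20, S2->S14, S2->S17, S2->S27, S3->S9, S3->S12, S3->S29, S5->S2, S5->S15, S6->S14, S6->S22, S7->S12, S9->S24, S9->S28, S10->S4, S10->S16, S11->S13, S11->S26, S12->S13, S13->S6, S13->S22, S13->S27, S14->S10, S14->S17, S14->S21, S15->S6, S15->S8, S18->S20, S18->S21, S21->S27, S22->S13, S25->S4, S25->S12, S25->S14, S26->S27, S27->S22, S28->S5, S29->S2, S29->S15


BFS from S0:
  layer 0: {S0}
  layer 1: {S1, S19}
  layer 2: {S6, S20}
  layer 3: {S14, S22}
  layer 4: {S10, S13, S17, S21}
  layer 5: {S4, S16, S27}
Reachable set: {S0, S1, S4, S6, S10, S13, S14, S16, S17, S19, S20, S21, S22, S27}
Count = 14

14


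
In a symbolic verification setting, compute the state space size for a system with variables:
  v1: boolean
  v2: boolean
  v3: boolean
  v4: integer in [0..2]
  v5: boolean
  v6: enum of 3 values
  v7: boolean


State space = product of domain sizes of all variables.
Domain sizes:
  v1 (boolean): 2
  v2 (boolean): 2
  v3 (boolean): 2
  v4 (integer in [0..2]): 3
  v5 (boolean): 2
  v6 (enum of 3 values): 3
  v7 (boolean): 2
Product = 2 * 2 * 2 * 3 * 2 * 3 * 2 = 288

288


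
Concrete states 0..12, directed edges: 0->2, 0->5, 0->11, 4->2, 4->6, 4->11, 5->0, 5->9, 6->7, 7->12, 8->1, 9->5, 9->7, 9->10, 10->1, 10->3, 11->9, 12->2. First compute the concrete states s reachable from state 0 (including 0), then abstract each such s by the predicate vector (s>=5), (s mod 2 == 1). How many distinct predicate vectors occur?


BFS from 0:
Concrete reachable: {0, 1, 2, 3, 5, 7, 9, 10, 11, 12}
Abstract via predicates (s>=5), (s mod 2 == 1):
  (0,0) <- {0, 2}
  (0,1) <- {1, 3}
  (1,0) <- {10, 12}
  (1,1) <- {5, 7, 9, 11}
Distinct abstract states = 4

4


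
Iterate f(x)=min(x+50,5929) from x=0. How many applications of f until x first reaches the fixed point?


Step 1: x=0, cap=5929, increment=50
Step 2: x grows by 50 each step until capped at 5929; fixed point is x=5929
Step 3: iterations = ceil(5929/50) = 119

119


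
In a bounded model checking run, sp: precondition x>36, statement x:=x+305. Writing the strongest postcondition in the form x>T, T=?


Formula: sp(P, x:=E) = exists old_x. (x = E[old_x/x]) AND P[old_x/x] (old_x is the value of x before the assignment; eliminate old_x by solving x = E[old_x/x] for old_x)
Step 1: Precondition P: x>36, i.e. old_x > 36
Step 2: Assignment gives x = old_x + 305, so old_x = x - 305
Step 3: Substitute into P: x - 305 > 36
Step 4: Simplify: x > 36+305 = 341

341


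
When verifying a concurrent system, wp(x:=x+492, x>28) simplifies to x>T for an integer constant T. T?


Formula: wp(x:=E, P) = P[E/x] (substitute E for x in postcondition)
Step 1: Postcondition: x>28
Step 2: Substitute x+492 for x: x+492>28
Step 3: Solve for x: x > 28-492 = -464

-464


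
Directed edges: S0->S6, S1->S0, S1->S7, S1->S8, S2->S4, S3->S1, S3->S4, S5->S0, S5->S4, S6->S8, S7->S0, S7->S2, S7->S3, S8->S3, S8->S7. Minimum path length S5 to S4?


BFS layer-by-layer from S5:
  dist 0: {S5}
  dist 1: {S0, S4}
  -> S4 reached at distance 1
Shortest path length = 1

1


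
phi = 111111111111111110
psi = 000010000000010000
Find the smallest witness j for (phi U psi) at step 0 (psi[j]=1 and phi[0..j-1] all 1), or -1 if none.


(phi U psi) at 0: need smallest j with psi[j]=1 and phi[i]=1 for all i in [0,j).
Scan from step 0:
  step 0: phi=1, psi=0 -> continue
  step 1: phi=1, psi=0 -> continue
  step 2: phi=1, psi=0 -> continue
  step 3: phi=1, psi=0 -> continue
  step 4: psi=1 and phi held for [0,4) -> witness found
Witness step = 4

4


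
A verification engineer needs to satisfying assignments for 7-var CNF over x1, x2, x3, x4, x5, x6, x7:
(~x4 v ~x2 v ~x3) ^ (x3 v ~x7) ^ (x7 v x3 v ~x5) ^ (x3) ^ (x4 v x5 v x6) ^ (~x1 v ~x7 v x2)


CNF with 6 clauses over 7 vars (128 assignments).
An assignment satisfies CNF iff every clause has >=1 true literal.
Check each row (bits = x1,x2,x3,x4,x5,x6,x7; clause T/F shown):
  row 0 [0000000]: clauses=TTTFFT -> 0
  row 1 [0000001]: clauses=TFTFFT -> 0
  row 2 [0000010]: clauses=TTTFTT -> 0
  row 3 [0000011]: clauses=TFTFTT -> 0
  row 4 [0000100]: clauses=TTFFTT -> 0
  (every remaining row is evaluated the same way; all 128 results are listed next)
Full result column, 8 rows per line (x1,x2,x3,x4 fixed per line; x5,x6,x7 runs 000..111 left to right):
  rows 0-7 [x1,x2,x3,x4=0000]: 00000000  (ones: 0)
  rows 8-15 [x1,x2,x3,x4=0001]: 00000000  (ones: 0)
  rows 16-23 [x1,x2,x3,x4=0010]: 00111111  (ones: 6)
  rows 24-31 [x1,x2,x3,x4=0011]: 11111111  (ones: 8)
  rows 32-39 [x1,x2,x3,x4=0100]: 00000000  (ones: 0)
  rows 40-47 [x1,x2,x3,x4=0101]: 00000000  (ones: 0)
  rows 48-55 [x1,x2,x3,x4=0110]: 00111111  (ones: 6)
  rows 56-63 [x1,x2,x3,x4=0111]: 00000000  (ones: 0)
  rows 64-71 [x1,x2,x3,x4=1000]: 00000000  (ones: 0)
  rows 72-79 [x1,x2,x3,x4=1001]: 00000000  (ones: 0)
  rows 80-87 [x1,x2,x3,x4=1010]: 00101010  (ones: 3)
  rows 88-95 [x1,x2,x3,x4=1011]: 10101010  (ones: 4)
  rows 96-103 [x1,x2,x3,x4=1100]: 00000000  (ones: 0)
  rows 104-111 [x1,x2,x3,x4=1101]: 00000000  (ones: 0)
  rows 112-119 [x1,x2,x3,x4=1110]: 00111111  (ones: 6)
  rows 120-127 [x1,x2,x3,x4=1111]: 00000000  (ones: 0)
Satisfying assignments = 0+0+6+8+0+0+6+0+0+0+3+4+0+0+6+0 = 33

33


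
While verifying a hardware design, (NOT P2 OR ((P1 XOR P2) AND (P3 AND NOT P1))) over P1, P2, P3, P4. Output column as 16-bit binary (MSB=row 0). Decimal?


Formula: (NOT P2 OR ((P1 XOR P2) AND (P3 AND NOT P1))) over P1, P2, P3, P4 (16 rows)
Evaluate each row (bits = P1,P2,P3,P4, MSB first):
  row 0 [0000]: (NOT 0 OR ((0 XOR 0) AND (0 AND NOT 0))) -> 1
  row 1 [0001]: (NOT 0 OR ((0 XOR 0) AND (0 AND NOT 0))) -> 1
  row 2 [0010]: (NOT 0 OR ((0 XOR 0) AND (1 AND NOT 0))) -> 1
  row 3 [0011]: (NOT 0 OR ((0 XOR 0) AND (1 AND NOT 0))) -> 1
  row 4 [0100]: (NOT 1 OR ((0 XOR 1) AND (0 AND NOT 0))) -> 0
  row 5 [0101]: (NOT 1 OR ((0 XOR 1) AND (0 AND NOT 0))) -> 0
  row 6 [0110]: (NOT 1 OR ((0 XOR 1) AND (1 AND NOT 0))) -> 1
  row 7 [0111]: (NOT 1 OR ((0 XOR 1) AND (1 AND NOT 0))) -> 1
  row 8 [1000]: (NOT 0 OR ((1 XOR 0) AND (0 AND NOT 1))) -> 1
  row 9 [1001]: (NOT 0 OR ((1 XOR 0) AND (0 AND NOT 1))) -> 1
  row 10 [1010]: (NOT 0 OR ((1 XOR 0) AND (1 AND NOT 1))) -> 1
  row 11 [1011]: (NOT 0 OR ((1 XOR 0) AND (1 AND NOT 1))) -> 1
  row 12 [1100]: (NOT 1 OR ((1 XOR 1) AND (0 AND NOT 1))) -> 0
  row 13 [1101]: (NOT 1 OR ((1 XOR 1) AND (0 AND NOT 1))) -> 0
  row 14 [1110]: (NOT 1 OR ((1 XOR 1) AND (1 AND NOT 1))) -> 0
  row 15 [1111]: (NOT 1 OR ((1 XOR 1) AND (1 AND NOT 1))) -> 0
Full result column, 4 rows per line (P1,P2 fixed per line; P3,P4 runs 00..11 left to right):
  rows 0-3 [P1,P2=00]: 1111  = hex F
  rows 4-7 [P1,P2=01]: 0011  = hex 3
  rows 8-11 [P1,P2=10]: 1111  = hex F
  rows 12-15 [P1,P2=11]: 0000  = hex 0
Output column (row 0 .. row 15) = 1111001111110000
Output column grouped in 4s = 1111 0011 1111 0000 = 0xF3F0
Convert to decimal digit by digit (value = value*16 + digit):
  F -> 15
  15*16 + 3 = 243
  243*16 + 15 (F) = 3903
  3903*16 + 0 = 62448
Decimal = 62448

62448


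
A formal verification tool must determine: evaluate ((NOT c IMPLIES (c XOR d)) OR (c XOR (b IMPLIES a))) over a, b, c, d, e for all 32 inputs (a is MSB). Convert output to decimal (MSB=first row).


Formula: ((NOT c IMPLIES (c XOR d)) OR (c XOR (b IMPLIES a))) over a, b, c, d, e (32 rows)
Evaluate each row (bits = a,b,c,d,e, MSB first):
  row 0 [00000]: ((NOT 0 IMPLIES (0 XOR 0)) OR (0 XOR (0 IMPLIES 0))) -> 1
  row 1 [00001]: ((NOT 0 IMPLIES (0 XOR 0)) OR (0 XOR (0 IMPLIES 0))) -> 1
  row 2 [00010]: ((NOT 0 IMPLIES (0 XOR 1)) OR (0 XOR (0 IMPLIES 0))) -> 1
  row 3 [00011]: ((NOT 0 IMPLIES (0 XOR 1)) OR (0 XOR (0 IMPLIES 0))) -> 1
  row 4 [00100]: ((NOT 1 IMPLIES (1 XOR 0)) OR (1 XOR (0 IMPLIES 0))) -> 1
  row 5 [00101]: ((NOT 1 IMPLIES (1 XOR 0)) OR (1 XOR (0 IMPLIES 0))) -> 1
  row 6 [00110]: ((NOT 1 IMPLIES (1 XOR 1)) OR (1 XOR (0 IMPLIES 0))) -> 1
  row 7 [00111]: ((NOT 1 IMPLIES (1 XOR 1)) OR (1 XOR (0 IMPLIES 0))) -> 1
  row 8 [01000]: ((NOT 0 IMPLIES (0 XOR 0)) OR (0 XOR (1 IMPLIES 0))) -> 0
  row 9 [01001]: ((NOT 0 IMPLIES (0 XOR 0)) OR (0 XOR (1 IMPLIES 0))) -> 0
  row 10 [01010]: ((NOT 0 IMPLIES (0 XOR 1)) OR (0 XOR (1 IMPLIES 0))) -> 1
  row 11 [01011]: ((NOT 0 IMPLIES (0 XOR 1)) OR (0 XOR (1 IMPLIES 0))) -> 1
  row 12 [01100]: ((NOT 1 IMPLIES (1 XOR 0)) OR (1 XOR (1 IMPLIES 0))) -> 1
  row 13 [01101]: ((NOT 1 IMPLIES (1 XOR 0)) OR (1 XOR (1 IMPLIES 0))) -> 1
  row 14 [01110]: ((NOT 1 IMPLIES (1 XOR 1)) OR (1 XOR (1 IMPLIES 0))) -> 1
  row 15 [01111]: ((NOT 1 IMPLIES (1 XOR 1)) OR (1 XOR (1 IMPLIES 0))) -> 1
  row 16 [10000]: ((NOT 0 IMPLIES (0 XOR 0)) OR (0 XOR (0 IMPLIES 1))) -> 1
  row 17 [10001]: ((NOT 0 IMPLIES (0 XOR 0)) OR (0 XOR (0 IMPLIES 1))) -> 1
  row 18 [10010]: ((NOT 0 IMPLIES (0 XOR 1)) OR (0 XOR (0 IMPLIES 1))) -> 1
  row 19 [10011]: ((NOT 0 IMPLIES (0 XOR 1)) OR (0 XOR (0 IMPLIES 1))) -> 1
  row 20 [10100]: ((NOT 1 IMPLIES (1 XOR 0)) OR (1 XOR (0 IMPLIES 1))) -> 1
  row 21 [10101]: ((NOT 1 IMPLIES (1 XOR 0)) OR (1 XOR (0 IMPLIES 1))) -> 1
  row 22 [10110]: ((NOT 1 IMPLIES (1 XOR 1)) OR (1 XOR (0 IMPLIES 1))) -> 1
  row 23 [10111]: ((NOT 1 IMPLIES (1 XOR 1)) OR (1 XOR (0 IMPLIES 1))) -> 1
  row 24 [11000]: ((NOT 0 IMPLIES (0 XOR 0)) OR (0 XOR (1 IMPLIES 1))) -> 1
  row 25 [11001]: ((NOT 0 IMPLIES (0 XOR 0)) OR (0 XOR (1 IMPLIES 1))) -> 1
  row 26 [11010]: ((NOT 0 IMPLIES (0 XOR 1)) OR (0 XOR (1 IMPLIES 1))) -> 1
  row 27 [11011]: ((NOT 0 IMPLIES (0 XOR 1)) OR (0 XOR (1 IMPLIES 1))) -> 1
  row 28 [11100]: ((NOT 1 IMPLIES (1 XOR 0)) OR (1 XOR (1 IMPLIES 1))) -> 1
  row 29 [11101]: ((NOT 1 IMPLIES (1 XOR 0)) OR (1 XOR (1 IMPLIES 1))) -> 1
  row 30 [11110]: ((NOT 1 IMPLIES (1 XOR 1)) OR (1 XOR (1 IMPLIES 1))) -> 1
  row 31 [11111]: ((NOT 1 IMPLIES (1 XOR 1)) OR (1 XOR (1 IMPLIES 1))) -> 1
Full result column, 4 rows per line (a,b,c fixed per line; d,e runs 00..11 left to right):
  rows 0-3 [a,b,c=000]: 1111  = hex F
  rows 4-7 [a,b,c=001]: 1111  = hex F
  rows 8-11 [a,b,c=010]: 0011  = hex 3
  rows 12-15 [a,b,c=011]: 1111  = hex F
  rows 16-19 [a,b,c=100]: 1111  = hex F
  rows 20-23 [a,b,c=101]: 1111  = hex F
  rows 24-27 [a,b,c=110]: 1111  = hex F
  rows 28-31 [a,b,c=111]: 1111  = hex F
Output column (row 0 .. row 31) = 11111111001111111111111111111111
Output column grouped in 4s = 1111 1111 0011 1111 1111 1111 1111 1111 = 0xFF3FFFFF
Convert to decimal digit by digit (value = value*16 + digit):
  F -> 15
  15*16 + 15 (F) = 255
  255*16 + 3 = 4083
  4083*16 + 15 (F) = 65343
  65343*16 + 15 (F) = 1045503
  1045503*16 + 15 (F) = 16728063
  16728063*16 + 15 (F) = 267649023
  267649023*16 + 15 (F) = 4282384383
Decimal = 4282384383

4282384383
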